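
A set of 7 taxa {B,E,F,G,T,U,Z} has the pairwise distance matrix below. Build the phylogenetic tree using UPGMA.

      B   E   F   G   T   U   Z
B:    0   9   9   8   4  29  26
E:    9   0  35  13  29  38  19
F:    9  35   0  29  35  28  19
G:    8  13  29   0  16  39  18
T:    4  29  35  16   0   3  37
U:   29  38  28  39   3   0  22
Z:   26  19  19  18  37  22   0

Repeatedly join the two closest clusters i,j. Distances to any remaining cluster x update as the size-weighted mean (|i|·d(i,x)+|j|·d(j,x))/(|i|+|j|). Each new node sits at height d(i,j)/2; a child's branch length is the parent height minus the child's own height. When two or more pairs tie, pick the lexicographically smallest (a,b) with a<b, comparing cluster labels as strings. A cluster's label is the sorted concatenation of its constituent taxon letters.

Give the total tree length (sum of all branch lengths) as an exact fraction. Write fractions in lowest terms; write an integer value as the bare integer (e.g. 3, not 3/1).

iteration 1: select T,U (d=3); attach at lengths (3/2, 3/2); label the merged cluster TU
  updated: d(B,TU)=33/2, d(E,TU)=67/2, d(F,TU)=63/2, d(G,TU)=55/2, d(TU,Z)=59/2
iteration 2: select B,G (d=8); attach at lengths (4, 4); label the merged cluster BG
  updated: d(BG,E)=11, d(BG,F)=19, d(BG,TU)=22, d(BG,Z)=22
iteration 3: select BG,E (d=11); attach at lengths (3/2, 11/2); label the merged cluster BEG
  updated: d(BEG,F)=73/3, d(BEG,TU)=155/6, d(BEG,Z)=21
iteration 4: select F,Z (d=19); attach at lengths (19/2, 19/2); label the merged cluster FZ
  updated: d(BEG,FZ)=68/3, d(FZ,TU)=61/2
iteration 5: select BEG,FZ (d=68/3); attach at lengths (35/6, 11/6); label the merged cluster BEFGZ
  updated: d(BEFGZ,TU)=277/10
iteration 6: select BEFGZ,TU (d=277/10); attach at lengths (151/60, 247/20); label the merged cluster BEFGTUZ
final tree: ((((B:4,G:4):3/2,E:11/2):35/6,(F:19/2,Z:19/2):11/6):151/60,(T:3/2,U:3/2):247/20)
total length: 893/15

893/15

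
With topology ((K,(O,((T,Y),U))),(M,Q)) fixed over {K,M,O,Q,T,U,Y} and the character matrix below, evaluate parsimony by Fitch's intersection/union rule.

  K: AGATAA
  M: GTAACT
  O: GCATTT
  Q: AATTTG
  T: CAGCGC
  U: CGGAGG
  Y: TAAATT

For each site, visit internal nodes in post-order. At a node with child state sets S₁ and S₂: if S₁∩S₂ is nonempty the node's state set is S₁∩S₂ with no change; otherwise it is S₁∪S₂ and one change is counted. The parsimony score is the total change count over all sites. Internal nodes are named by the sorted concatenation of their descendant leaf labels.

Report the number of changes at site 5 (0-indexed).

[col 0] TY: children T:{C}, Y:{T} ∪→ {C,T}; cost 1
[col 0] TUY: children TY:{C,T}, U:{C} ∩→ {C}; cost 0
[col 0] OTUY: children O:{G}, TUY:{C} ∪→ {C,G}; cost 1
[col 0] KOTUY: children K:{A}, OTUY:{C,G} ∪→ {A,C,G}; cost 1
[col 0] MQ: children M:{G}, Q:{A} ∪→ {A,G}; cost 1
[col 0] KMOQTUY: children KOTUY:{A,C,G}, MQ:{A,G} ∩→ {A,G}; cost 0
[col 1] TY: children T:{A}, Y:{A} ∩→ {A}; cost 0
[col 1] TUY: children TY:{A}, U:{G} ∪→ {A,G}; cost 1
[col 1] OTUY: children O:{C}, TUY:{A,G} ∪→ {A,C,G}; cost 1
[col 1] KOTUY: children K:{G}, OTUY:{A,C,G} ∩→ {G}; cost 0
[col 1] MQ: children M:{T}, Q:{A} ∪→ {A,T}; cost 1
[col 1] KMOQTUY: children KOTUY:{G}, MQ:{A,T} ∪→ {A,G,T}; cost 1
[col 2] TY: children T:{G}, Y:{A} ∪→ {A,G}; cost 1
[col 2] TUY: children TY:{A,G}, U:{G} ∩→ {G}; cost 0
[col 2] OTUY: children O:{A}, TUY:{G} ∪→ {A,G}; cost 1
[col 2] KOTUY: children K:{A}, OTUY:{A,G} ∩→ {A}; cost 0
[col 2] MQ: children M:{A}, Q:{T} ∪→ {A,T}; cost 1
[col 2] KMOQTUY: children KOTUY:{A}, MQ:{A,T} ∩→ {A}; cost 0
[col 3] TY: children T:{C}, Y:{A} ∪→ {A,C}; cost 1
[col 3] TUY: children TY:{A,C}, U:{A} ∩→ {A}; cost 0
[col 3] OTUY: children O:{T}, TUY:{A} ∪→ {A,T}; cost 1
[col 3] KOTUY: children K:{T}, OTUY:{A,T} ∩→ {T}; cost 0
[col 3] MQ: children M:{A}, Q:{T} ∪→ {A,T}; cost 1
[col 3] KMOQTUY: children KOTUY:{T}, MQ:{A,T} ∩→ {T}; cost 0
[col 4] TY: children T:{G}, Y:{T} ∪→ {G,T}; cost 1
[col 4] TUY: children TY:{G,T}, U:{G} ∩→ {G}; cost 0
[col 4] OTUY: children O:{T}, TUY:{G} ∪→ {G,T}; cost 1
[col 4] KOTUY: children K:{A}, OTUY:{G,T} ∪→ {A,G,T}; cost 1
[col 4] MQ: children M:{C}, Q:{T} ∪→ {C,T}; cost 1
[col 4] KMOQTUY: children KOTUY:{A,G,T}, MQ:{C,T} ∩→ {T}; cost 0
[col 5] TY: children T:{C}, Y:{T} ∪→ {C,T}; cost 1
[col 5] TUY: children TY:{C,T}, U:{G} ∪→ {C,G,T}; cost 1
[col 5] OTUY: children O:{T}, TUY:{C,G,T} ∩→ {T}; cost 0
[col 5] KOTUY: children K:{A}, OTUY:{T} ∪→ {A,T}; cost 1
[col 5] MQ: children M:{T}, Q:{G} ∪→ {G,T}; cost 1
[col 5] KMOQTUY: children KOTUY:{A,T}, MQ:{G,T} ∩→ {T}; cost 0
per-site changes: [4, 4, 3, 3, 4, 4]; total = 22

4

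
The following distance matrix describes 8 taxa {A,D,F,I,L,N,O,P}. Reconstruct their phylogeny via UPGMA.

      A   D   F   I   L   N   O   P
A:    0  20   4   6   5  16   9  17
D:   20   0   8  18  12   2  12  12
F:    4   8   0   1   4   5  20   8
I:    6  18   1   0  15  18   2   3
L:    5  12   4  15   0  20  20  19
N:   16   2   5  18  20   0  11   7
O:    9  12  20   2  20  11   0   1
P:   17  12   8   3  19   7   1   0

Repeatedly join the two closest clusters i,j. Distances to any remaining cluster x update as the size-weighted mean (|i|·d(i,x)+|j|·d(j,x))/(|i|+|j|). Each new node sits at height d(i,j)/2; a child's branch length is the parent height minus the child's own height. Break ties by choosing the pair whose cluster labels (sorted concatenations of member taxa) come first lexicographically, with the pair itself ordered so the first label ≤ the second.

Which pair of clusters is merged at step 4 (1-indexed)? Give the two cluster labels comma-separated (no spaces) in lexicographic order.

1. join F+I (d=1) ⇒ FI; edges |F|=1/2, |I|=1/2
  updated: d(A,FI)=5, d(D,FI)=13, d(FI,L)=19/2, d(FI,N)=23/2, d(FI,O)=11, d(FI,P)=11/2
2. join O+P (d=1) ⇒ OP; edges |O|=1/2, |P|=1/2
  updated: d(A,OP)=13, d(D,OP)=12, d(FI,OP)=33/4, d(L,OP)=39/2, d(N,OP)=9
3. join D+N (d=2) ⇒ DN; edges |D|=1, |N|=1
  updated: d(A,DN)=18, d(DN,FI)=49/4, d(DN,L)=16, d(DN,OP)=21/2
4. join A+FI (d=5) ⇒ AFI; edges |A|=5/2, |FI|=2
  updated: d(AFI,DN)=85/6, d(AFI,L)=8, d(AFI,OP)=59/6
5. join AFI+L (d=8) ⇒ AFIL; edges |AFI|=3/2, |L|=4
  updated: d(AFIL,DN)=117/8, d(AFIL,OP)=49/4
6. join DN+OP (d=21/2) ⇒ DNOP; edges |DN|=17/4, |OP|=19/4
  updated: d(AFIL,DNOP)=215/16
7. join AFIL+DNOP (d=215/16) ⇒ ADFILNOP; edges |AFIL|=87/32, |DNOP|=47/32
final tree: (((A:5/2,(F:1/2,I:1/2):2):3/2,L:4):87/32,((D:1,N:1):17/4,(O:1/2,P:1/2):19/4):47/32)
total length: 435/16

A,FI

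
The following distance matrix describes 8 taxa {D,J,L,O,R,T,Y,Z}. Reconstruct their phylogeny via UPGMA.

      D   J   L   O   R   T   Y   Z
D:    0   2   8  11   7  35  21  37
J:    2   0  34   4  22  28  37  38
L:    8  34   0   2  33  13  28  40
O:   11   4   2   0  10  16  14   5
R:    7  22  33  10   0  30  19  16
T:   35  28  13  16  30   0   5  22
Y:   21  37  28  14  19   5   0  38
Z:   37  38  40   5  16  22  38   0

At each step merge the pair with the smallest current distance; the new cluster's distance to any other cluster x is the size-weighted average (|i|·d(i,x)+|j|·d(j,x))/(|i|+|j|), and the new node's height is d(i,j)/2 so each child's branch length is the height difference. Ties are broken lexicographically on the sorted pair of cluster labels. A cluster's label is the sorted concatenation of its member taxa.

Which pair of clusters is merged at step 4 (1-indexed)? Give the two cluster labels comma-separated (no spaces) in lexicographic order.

step 1: merge (D,J) at d=2; branch lengths D→1, J→1; new cluster DJ
  updated: d(DJ,L)=21, d(DJ,O)=15/2, d(DJ,R)=29/2, d(DJ,T)=63/2, d(DJ,Y)=29, d(DJ,Z)=75/2
step 2: merge (L,O) at d=2; branch lengths L→1, O→1; new cluster LO
  updated: d(DJ,LO)=57/4, d(LO,R)=43/2, d(LO,T)=29/2, d(LO,Y)=21, d(LO,Z)=45/2
step 3: merge (T,Y) at d=5; branch lengths T→5/2, Y→5/2; new cluster TY
  updated: d(DJ,TY)=121/4, d(LO,TY)=71/4, d(R,TY)=49/2, d(TY,Z)=30
step 4: merge (DJ,LO) at d=57/4; branch lengths DJ→49/8, LO→49/8; new cluster DJLO
  updated: d(DJLO,R)=18, d(DJLO,TY)=24, d(DJLO,Z)=30
step 5: merge (R,Z) at d=16; branch lengths R→8, Z→8; new cluster RZ
  updated: d(DJLO,RZ)=24, d(RZ,TY)=109/4
step 6: merge (DJLO,RZ) at d=24; branch lengths DJLO→39/8, RZ→4; new cluster DJLORZ
  updated: d(DJLORZ,TY)=301/12
step 7: merge (DJLORZ,TY) at d=301/12; branch lengths DJLORZ→13/24, TY→241/24; new cluster DJLORTYZ
final tree: ((((D:1,J:1):49/8,(L:1,O:1):49/8):39/8,(R:8,Z:8):4):13/24,(T:5/2,Y:5/2):241/24)
total length: 1361/24

DJ,LO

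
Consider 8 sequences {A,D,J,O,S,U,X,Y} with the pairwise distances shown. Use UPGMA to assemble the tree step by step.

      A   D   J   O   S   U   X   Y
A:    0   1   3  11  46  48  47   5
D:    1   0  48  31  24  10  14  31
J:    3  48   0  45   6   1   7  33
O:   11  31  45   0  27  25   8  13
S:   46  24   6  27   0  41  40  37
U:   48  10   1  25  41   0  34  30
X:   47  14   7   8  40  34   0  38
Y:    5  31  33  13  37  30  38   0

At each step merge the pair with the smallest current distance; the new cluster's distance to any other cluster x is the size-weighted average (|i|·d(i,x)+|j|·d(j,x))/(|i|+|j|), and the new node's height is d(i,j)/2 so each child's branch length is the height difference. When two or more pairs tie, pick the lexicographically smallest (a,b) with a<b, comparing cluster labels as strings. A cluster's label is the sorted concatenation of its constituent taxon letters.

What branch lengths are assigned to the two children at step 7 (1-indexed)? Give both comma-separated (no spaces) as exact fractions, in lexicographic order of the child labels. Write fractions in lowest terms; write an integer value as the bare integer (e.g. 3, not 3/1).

12/5,209/60

step 1: merge (A,D) at d=1; branch lengths A→1/2, D→1/2; new cluster AD
  updated: d(AD,J)=51/2, d(AD,O)=21, d(AD,S)=35, d(AD,U)=29, d(AD,X)=61/2, d(AD,Y)=18
step 2: merge (J,U) at d=1; branch lengths J→1/2, U→1/2; new cluster JU
  updated: d(AD,JU)=109/4, d(JU,O)=35, d(JU,S)=47/2, d(JU,X)=41/2, d(JU,Y)=63/2
step 3: merge (O,X) at d=8; branch lengths O→4, X→4; new cluster OX
  updated: d(AD,OX)=103/4, d(JU,OX)=111/4, d(OX,S)=67/2, d(OX,Y)=51/2
step 4: merge (AD,Y) at d=18; branch lengths AD→17/2, Y→9; new cluster ADY
  updated: d(ADY,JU)=86/3, d(ADY,OX)=77/3, d(ADY,S)=107/3
step 5: merge (JU,S) at d=47/2; branch lengths JU→45/4, S→47/4; new cluster JSU
  updated: d(ADY,JSU)=31, d(JSU,OX)=89/3
step 6: merge (ADY,OX) at d=77/3; branch lengths ADY→23/6, OX→53/6; new cluster ADOXY
  updated: d(ADOXY,JSU)=457/15
step 7: merge (ADOXY,JSU) at d=457/15; branch lengths ADOXY→12/5, JSU→209/60; new cluster ADJOSUXY
final tree: ((((A:1/2,D:1/2):17/2,Y:9):23/6,(O:4,X:4):53/6):12/5,((J:1/2,U:1/2):45/4,S:47/4):209/60)
total length: 1381/20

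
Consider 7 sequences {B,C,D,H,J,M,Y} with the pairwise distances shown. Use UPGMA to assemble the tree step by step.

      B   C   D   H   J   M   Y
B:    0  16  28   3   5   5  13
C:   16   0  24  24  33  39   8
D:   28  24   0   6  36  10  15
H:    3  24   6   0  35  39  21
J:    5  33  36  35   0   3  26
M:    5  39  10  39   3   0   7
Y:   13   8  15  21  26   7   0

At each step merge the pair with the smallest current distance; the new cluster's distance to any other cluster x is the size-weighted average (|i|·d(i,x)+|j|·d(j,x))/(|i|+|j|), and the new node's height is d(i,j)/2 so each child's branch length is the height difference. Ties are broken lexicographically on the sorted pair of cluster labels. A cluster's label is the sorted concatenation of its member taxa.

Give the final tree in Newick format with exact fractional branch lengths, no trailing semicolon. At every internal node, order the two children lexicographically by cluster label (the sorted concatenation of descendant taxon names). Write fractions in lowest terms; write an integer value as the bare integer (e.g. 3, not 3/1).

1. join B+H (d=3) ⇒ BH; edges |B|=3/2, |H|=3/2
  updated: d(BH,C)=20, d(BH,D)=17, d(BH,J)=20, d(BH,M)=22, d(BH,Y)=17
2. join J+M (d=3) ⇒ JM; edges |J|=3/2, |M|=3/2
  updated: d(BH,JM)=21, d(C,JM)=36, d(D,JM)=23, d(JM,Y)=33/2
3. join C+Y (d=8) ⇒ CY; edges |C|=4, |Y|=4
  updated: d(BH,CY)=37/2, d(CY,D)=39/2, d(CY,JM)=105/4
4. join BH+D (d=17) ⇒ BDH; edges |BH|=7, |D|=17/2
  updated: d(BDH,CY)=113/6, d(BDH,JM)=65/3
5. join BDH+CY (d=113/6) ⇒ BCDHY; edges |BDH|=11/12, |CY|=65/12
  updated: d(BCDHY,JM)=47/2
6. join BCDHY+JM (d=47/2) ⇒ BCDHJMY; edges |BCDHY|=7/3, |JM|=41/4
final tree: ((((B:3/2,H:3/2):7,D:17/2):11/12,(C:4,Y:4):65/12):7/3,(J:3/2,M:3/2):41/4)
total length: 581/12

((((B:3/2,H:3/2):7,D:17/2):11/12,(C:4,Y:4):65/12):7/3,(J:3/2,M:3/2):41/4)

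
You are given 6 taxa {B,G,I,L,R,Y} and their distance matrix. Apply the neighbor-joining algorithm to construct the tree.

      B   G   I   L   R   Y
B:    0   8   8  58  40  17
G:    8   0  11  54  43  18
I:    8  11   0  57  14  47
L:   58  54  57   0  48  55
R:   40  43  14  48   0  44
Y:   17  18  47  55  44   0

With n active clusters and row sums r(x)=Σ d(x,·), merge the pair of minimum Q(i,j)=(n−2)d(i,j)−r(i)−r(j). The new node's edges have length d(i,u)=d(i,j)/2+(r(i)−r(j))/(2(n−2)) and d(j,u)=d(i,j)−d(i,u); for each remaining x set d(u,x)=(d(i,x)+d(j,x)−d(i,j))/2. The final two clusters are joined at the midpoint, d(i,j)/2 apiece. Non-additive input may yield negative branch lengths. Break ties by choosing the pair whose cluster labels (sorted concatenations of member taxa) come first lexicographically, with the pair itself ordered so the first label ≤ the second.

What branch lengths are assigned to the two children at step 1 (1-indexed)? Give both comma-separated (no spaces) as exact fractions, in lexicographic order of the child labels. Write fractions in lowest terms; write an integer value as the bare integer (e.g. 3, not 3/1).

step 1: merge (I,R) at d=14, Q=-270; branch lengths I→1/2, R→27/2; new cluster IR
  updated: d(B,IR)=17, d(G,IR)=20, d(IR,L)=91/2, d(IR,Y)=77/2
step 2: merge (IR,L) at d=91/2, Q=-197; branch lengths IR→15/2, L→38; new cluster ILR
  updated: d(B,ILR)=59/4, d(G,ILR)=57/4, d(ILR,Y)=24
step 3: merge (B,Y) at d=17, Q=-259/4; branch lengths B→59/16, Y→213/16; new cluster BY
  updated: d(BY,G)=9/2, d(BY,ILR)=87/8
step 4: merge (BY,G) at d=9/2, Q=-237/8; branch lengths BY→9/16, G→63/16; new cluster BGY
  updated: d(BGY,ILR)=165/16
step 5: merge (BGY,ILR) at d=165/16; branch lengths BGY→165/32, ILR→165/32; new cluster BGILRY
final tree: (((B:59/16,Y:213/16):9/16,G:63/16):165/32,((I:1/2,R:27/2):15/2,L:38):165/32)
total length: 1461/16

1/2,27/2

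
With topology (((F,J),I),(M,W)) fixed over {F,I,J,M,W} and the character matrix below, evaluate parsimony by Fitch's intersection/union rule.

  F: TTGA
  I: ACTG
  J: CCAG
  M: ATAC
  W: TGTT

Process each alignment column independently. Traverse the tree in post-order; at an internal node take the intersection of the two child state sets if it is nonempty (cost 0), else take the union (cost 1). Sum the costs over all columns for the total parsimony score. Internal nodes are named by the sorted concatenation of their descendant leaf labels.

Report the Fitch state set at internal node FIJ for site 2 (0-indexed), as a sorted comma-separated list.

A,G,T

FJ@0: {T} ∪ {C} = {C,T} (union, +1)
FIJ@0: {C,T} ∪ {A} = {A,C,T} (union, +1)
MW@0: {A} ∪ {T} = {A,T} (union, +1)
FIJMW@0: {A,C,T} ∩ {A,T} = {A,T} (intersection, +0)
FJ@1: {T} ∪ {C} = {C,T} (union, +1)
FIJ@1: {C,T} ∩ {C} = {C} (intersection, +0)
MW@1: {T} ∪ {G} = {G,T} (union, +1)
FIJMW@1: {C} ∪ {G,T} = {C,G,T} (union, +1)
FJ@2: {G} ∪ {A} = {A,G} (union, +1)
FIJ@2: {A,G} ∪ {T} = {A,G,T} (union, +1)
MW@2: {A} ∪ {T} = {A,T} (union, +1)
FIJMW@2: {A,G,T} ∩ {A,T} = {A,T} (intersection, +0)
FJ@3: {A} ∪ {G} = {A,G} (union, +1)
FIJ@3: {A,G} ∩ {G} = {G} (intersection, +0)
MW@3: {C} ∪ {T} = {C,T} (union, +1)
FIJMW@3: {G} ∪ {C,T} = {C,G,T} (union, +1)
per-site changes: [3, 3, 3, 3]; total = 12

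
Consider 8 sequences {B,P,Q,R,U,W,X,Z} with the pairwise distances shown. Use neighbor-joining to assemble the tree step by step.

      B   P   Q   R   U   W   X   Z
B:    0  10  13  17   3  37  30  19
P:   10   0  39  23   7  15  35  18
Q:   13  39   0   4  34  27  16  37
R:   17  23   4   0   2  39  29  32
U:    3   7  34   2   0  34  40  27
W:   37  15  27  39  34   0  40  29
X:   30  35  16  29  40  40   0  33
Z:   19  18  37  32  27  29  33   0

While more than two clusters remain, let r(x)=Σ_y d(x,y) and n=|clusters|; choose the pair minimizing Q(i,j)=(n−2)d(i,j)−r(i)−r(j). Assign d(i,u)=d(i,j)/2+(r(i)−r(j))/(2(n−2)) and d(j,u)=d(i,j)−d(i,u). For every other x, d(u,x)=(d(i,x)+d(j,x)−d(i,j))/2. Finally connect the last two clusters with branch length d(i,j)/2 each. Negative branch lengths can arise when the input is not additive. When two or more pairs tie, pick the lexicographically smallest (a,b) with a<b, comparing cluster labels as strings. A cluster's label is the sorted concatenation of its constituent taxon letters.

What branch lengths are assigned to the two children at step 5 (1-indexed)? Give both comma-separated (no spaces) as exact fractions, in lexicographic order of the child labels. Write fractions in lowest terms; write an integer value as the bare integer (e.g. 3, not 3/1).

67/32,221/32

1. join Q+X (d=16, Q=-297) ⇒ QX; edges |Q|=43/12, |X|=149/12
  updated: d(B,QX)=27/2, d(P,QX)=29, d(QX,R)=17/2, d(QX,U)=29, d(QX,W)=51/2, d(QX,Z)=27
2. join R+U (d=2, Q=-427/2) ⇒ RU; edges |R|=59/20, |U|=-19/20
  updated: d(B,RU)=9, d(P,RU)=14, d(QX,RU)=71/4, d(RU,W)=71/2, d(RU,Z)=57/2
3. join P+W (d=15, Q=-168) ⇒ PW; edges |P|=1/2, |W|=29/2
  updated: d(B,PW)=16, d(PW,QX)=79/4, d(PW,RU)=69/4, d(PW,Z)=16
4. join PW+Z (d=16, Q=-223/2) ⇒ PWZ; edges |PW|=53/12, |Z|=139/12
  updated: d(B,PWZ)=19/2, d(PWZ,QX)=123/8, d(PWZ,RU)=119/8
5. join B+RU (d=9, Q=-445/8) ⇒ BRU; edges |B|=67/32, |RU|=221/32
  updated: d(BRU,PWZ)=123/16, d(BRU,QX)=89/8
6. join BRU+PWZ (d=123/16, Q=-547/16) ⇒ BPRUWZ; edges |BRU|=55/32, |PWZ|=191/32
  updated: d(BPRUWZ,QX)=301/32
7. join BPRUWZ+QX (d=301/32) ⇒ BPQRUWXZ; edges |BPRUWZ|=301/64, |QX|=301/64
final tree: (((B:67/32,(R:59/20,U:-19/20):221/32):55/32,((P:1/2,W:29/2):53/12,Z:139/12):191/32):301/64,(Q:43/12,X:149/12):301/64)
total length: 2403/32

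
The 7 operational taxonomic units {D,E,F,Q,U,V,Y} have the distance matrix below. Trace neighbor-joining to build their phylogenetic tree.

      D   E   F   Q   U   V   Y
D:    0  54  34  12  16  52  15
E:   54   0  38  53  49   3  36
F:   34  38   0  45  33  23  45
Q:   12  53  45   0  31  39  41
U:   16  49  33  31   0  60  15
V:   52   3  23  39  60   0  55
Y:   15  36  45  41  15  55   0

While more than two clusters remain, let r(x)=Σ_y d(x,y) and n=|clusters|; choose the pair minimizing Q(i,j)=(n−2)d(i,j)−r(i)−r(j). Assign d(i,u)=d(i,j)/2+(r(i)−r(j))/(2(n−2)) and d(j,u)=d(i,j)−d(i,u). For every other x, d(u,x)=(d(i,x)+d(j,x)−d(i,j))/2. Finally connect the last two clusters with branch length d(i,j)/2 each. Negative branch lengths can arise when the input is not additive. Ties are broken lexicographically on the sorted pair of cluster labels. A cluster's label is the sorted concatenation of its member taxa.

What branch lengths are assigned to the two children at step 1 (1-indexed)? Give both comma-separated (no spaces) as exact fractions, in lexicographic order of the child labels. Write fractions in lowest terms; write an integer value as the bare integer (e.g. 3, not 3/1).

iteration 1: select E,V (d=3, Q=-450); attach at lengths (8/5, 7/5); label the merged cluster EV
  updated: d(D,EV)=103/2, d(EV,F)=29, d(EV,Q)=89/2, d(EV,U)=53, d(EV,Y)=44
iteration 2: select EV,F (d=29, Q=-292); attach at lengths (19, 10); label the merged cluster EFV
  updated: d(D,EFV)=113/4, d(EFV,Q)=121/4, d(EFV,U)=57/2, d(EFV,Y)=30
iteration 3: select D,Q (d=12, Q=-299/2); attach at lengths (-7/6, 79/6); label the merged cluster DQ
  updated: d(DQ,EFV)=93/4, d(DQ,U)=35/2, d(DQ,Y)=22
iteration 4: select DQ,EFV (d=93/4, Q=-98); attach at lengths (55/8, 131/8); label the merged cluster DEFQV
  updated: d(DEFQV,U)=91/8, d(DEFQV,Y)=115/8
iteration 5: select DEFQV,U (d=91/8, Q=-163/4); attach at lengths (43/8, 6); label the merged cluster DEFQUV
  updated: d(DEFQUV,Y)=9
iteration 6: select DEFQUV,Y (d=9); attach at lengths (9/2, 9/2); label the merged cluster DEFQUVY
final tree: ((((D:-7/6,Q:79/6):55/8,((E:8/5,V:7/5):19,F:10):131/8):43/8,U:6):9/2,Y:9/2)
total length: 701/8

8/5,7/5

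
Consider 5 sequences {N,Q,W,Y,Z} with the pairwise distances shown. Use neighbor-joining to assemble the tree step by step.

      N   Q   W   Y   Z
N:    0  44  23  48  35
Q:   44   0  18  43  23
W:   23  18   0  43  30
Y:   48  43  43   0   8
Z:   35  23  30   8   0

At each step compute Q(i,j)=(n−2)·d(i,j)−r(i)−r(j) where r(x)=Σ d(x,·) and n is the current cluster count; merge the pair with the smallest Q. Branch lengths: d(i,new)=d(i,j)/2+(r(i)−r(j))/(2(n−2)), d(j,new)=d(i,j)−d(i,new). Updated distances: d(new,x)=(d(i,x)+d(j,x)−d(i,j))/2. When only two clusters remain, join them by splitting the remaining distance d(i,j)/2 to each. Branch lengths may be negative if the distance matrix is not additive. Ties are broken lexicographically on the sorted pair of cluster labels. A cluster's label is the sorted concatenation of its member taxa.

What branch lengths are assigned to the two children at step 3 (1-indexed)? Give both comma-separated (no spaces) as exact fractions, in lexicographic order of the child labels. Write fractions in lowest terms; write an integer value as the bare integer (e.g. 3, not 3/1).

1. join Y+Z (d=8, Q=-214) ⇒ YZ; edges |Y|=35/3, |Z|=-11/3
  updated: d(N,YZ)=75/2, d(Q,YZ)=29, d(W,YZ)=65/2
2. join N+W (d=23, Q=-132) ⇒ NW; edges |N|=77/4, |W|=15/4
  updated: d(NW,Q)=39/2, d(NW,YZ)=47/2
3. join NW+Q (d=39/2, Q=-72) ⇒ NQW; edges |NW|=7, |Q|=25/2
  updated: d(NQW,YZ)=33/2
4. join NQW+YZ (d=33/2) ⇒ NQWYZ; edges |NQW|=33/4, |YZ|=33/4
final tree: (((N:77/4,W:15/4):7,Q:25/2):33/4,(Y:35/3,Z:-11/3):33/4)
total length: 67

7,25/2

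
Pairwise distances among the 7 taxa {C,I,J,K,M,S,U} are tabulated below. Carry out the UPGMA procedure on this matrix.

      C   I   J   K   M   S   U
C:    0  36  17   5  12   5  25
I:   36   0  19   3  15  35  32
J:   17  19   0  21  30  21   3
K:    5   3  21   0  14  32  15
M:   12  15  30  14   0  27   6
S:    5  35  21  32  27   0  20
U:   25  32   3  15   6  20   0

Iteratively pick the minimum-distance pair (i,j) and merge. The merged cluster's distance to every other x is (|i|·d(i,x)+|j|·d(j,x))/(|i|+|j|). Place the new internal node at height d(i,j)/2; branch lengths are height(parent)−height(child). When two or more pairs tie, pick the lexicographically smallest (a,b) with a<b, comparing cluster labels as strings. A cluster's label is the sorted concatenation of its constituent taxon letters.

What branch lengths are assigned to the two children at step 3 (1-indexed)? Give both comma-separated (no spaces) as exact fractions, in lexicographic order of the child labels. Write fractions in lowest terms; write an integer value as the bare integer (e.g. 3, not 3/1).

1. join I+K (d=3) ⇒ IK; edges |I|=3/2, |K|=3/2
  updated: d(C,IK)=41/2, d(IK,J)=20, d(IK,M)=29/2, d(IK,S)=67/2, d(IK,U)=47/2
2. join J+U (d=3) ⇒ JU; edges |J|=3/2, |U|=3/2
  updated: d(C,JU)=21, d(IK,JU)=87/4, d(JU,M)=18, d(JU,S)=41/2
3. join C+S (d=5) ⇒ CS; edges |C|=5/2, |S|=5/2
  updated: d(CS,IK)=27, d(CS,JU)=83/4, d(CS,M)=39/2
4. join IK+M (d=29/2) ⇒ IKM; edges |IK|=23/4, |M|=29/4
  updated: d(CS,IKM)=49/2, d(IKM,JU)=41/2
5. join IKM+JU (d=41/2) ⇒ IJKMU; edges |IKM|=3, |JU|=35/4
  updated: d(CS,IJKMU)=23
6. join CS+IJKMU (d=23) ⇒ CIJKMSU; edges |CS|=9, |IJKMU|=5/4
final tree: ((C:5/2,S:5/2):9,(((I:3/2,K:3/2):23/4,M:29/4):3,(J:3/2,U:3/2):35/4):5/4)
total length: 46

5/2,5/2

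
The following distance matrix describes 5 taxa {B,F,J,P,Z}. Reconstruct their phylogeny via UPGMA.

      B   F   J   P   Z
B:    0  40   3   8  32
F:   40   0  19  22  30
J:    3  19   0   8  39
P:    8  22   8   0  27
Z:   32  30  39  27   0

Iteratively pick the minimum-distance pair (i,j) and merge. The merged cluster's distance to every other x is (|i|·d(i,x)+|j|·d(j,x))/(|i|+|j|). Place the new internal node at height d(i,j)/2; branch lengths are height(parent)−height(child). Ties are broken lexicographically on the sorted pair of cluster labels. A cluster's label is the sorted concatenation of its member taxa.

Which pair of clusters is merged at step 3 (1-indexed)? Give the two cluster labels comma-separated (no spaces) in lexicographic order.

1. join B+J (d=3) ⇒ BJ; edges |B|=3/2, |J|=3/2
  updated: d(BJ,F)=59/2, d(BJ,P)=8, d(BJ,Z)=71/2
2. join BJ+P (d=8) ⇒ BJP; edges |BJ|=5/2, |P|=4
  updated: d(BJP,F)=27, d(BJP,Z)=98/3
3. join BJP+F (d=27) ⇒ BFJP; edges |BJP|=19/2, |F|=27/2
  updated: d(BFJP,Z)=32
4. join BFJP+Z (d=32) ⇒ BFJPZ; edges |BFJP|=5/2, |Z|=16
final tree: ((((B:3/2,J:3/2):5/2,P:4):19/2,F:27/2):5/2,Z:16)
total length: 51

BJP,F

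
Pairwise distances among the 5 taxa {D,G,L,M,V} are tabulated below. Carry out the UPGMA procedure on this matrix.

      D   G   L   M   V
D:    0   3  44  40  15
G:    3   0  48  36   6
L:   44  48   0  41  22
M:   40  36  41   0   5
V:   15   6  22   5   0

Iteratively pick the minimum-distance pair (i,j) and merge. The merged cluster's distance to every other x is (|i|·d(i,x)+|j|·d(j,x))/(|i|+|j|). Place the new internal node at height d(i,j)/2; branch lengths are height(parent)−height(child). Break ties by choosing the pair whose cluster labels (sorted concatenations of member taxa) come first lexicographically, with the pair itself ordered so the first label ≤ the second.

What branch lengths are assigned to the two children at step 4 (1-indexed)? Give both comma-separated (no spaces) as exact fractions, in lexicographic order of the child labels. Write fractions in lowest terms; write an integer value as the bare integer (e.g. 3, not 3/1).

iteration 1: select D,G (d=3); attach at lengths (3/2, 3/2); label the merged cluster DG
  updated: d(DG,L)=46, d(DG,M)=38, d(DG,V)=21/2
iteration 2: select M,V (d=5); attach at lengths (5/2, 5/2); label the merged cluster MV
  updated: d(DG,MV)=97/4, d(L,MV)=63/2
iteration 3: select DG,MV (d=97/4); attach at lengths (85/8, 77/8); label the merged cluster DGMV
  updated: d(DGMV,L)=155/4
iteration 4: select DGMV,L (d=155/4); attach at lengths (29/4, 155/8); label the merged cluster DGLMV
final tree: (((D:3/2,G:3/2):85/8,(M:5/2,V:5/2):77/8):29/4,L:155/8)
total length: 439/8

29/4,155/8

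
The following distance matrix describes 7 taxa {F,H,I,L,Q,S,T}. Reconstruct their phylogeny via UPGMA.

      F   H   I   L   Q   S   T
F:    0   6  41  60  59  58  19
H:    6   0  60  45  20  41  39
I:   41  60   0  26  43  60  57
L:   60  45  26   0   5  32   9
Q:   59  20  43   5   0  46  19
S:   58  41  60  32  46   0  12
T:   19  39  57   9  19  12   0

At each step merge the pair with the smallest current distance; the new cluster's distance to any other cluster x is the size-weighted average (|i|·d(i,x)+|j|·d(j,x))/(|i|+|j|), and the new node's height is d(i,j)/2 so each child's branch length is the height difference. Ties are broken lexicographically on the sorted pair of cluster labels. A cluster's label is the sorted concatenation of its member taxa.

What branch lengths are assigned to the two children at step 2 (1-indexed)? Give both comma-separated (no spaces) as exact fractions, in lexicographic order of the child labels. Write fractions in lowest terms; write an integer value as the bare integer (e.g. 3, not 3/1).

3,3

iteration 1: select L,Q (d=5); attach at lengths (5/2, 5/2); label the merged cluster LQ
  updated: d(F,LQ)=119/2, d(H,LQ)=65/2, d(I,LQ)=69/2, d(LQ,S)=39, d(LQ,T)=14
iteration 2: select F,H (d=6); attach at lengths (3, 3); label the merged cluster FH
  updated: d(FH,I)=101/2, d(FH,LQ)=46, d(FH,S)=99/2, d(FH,T)=29
iteration 3: select S,T (d=12); attach at lengths (6, 6); label the merged cluster ST
  updated: d(FH,ST)=157/4, d(I,ST)=117/2, d(LQ,ST)=53/2
iteration 4: select LQ,ST (d=53/2); attach at lengths (43/4, 29/4); label the merged cluster LQST
  updated: d(FH,LQST)=341/8, d(I,LQST)=93/2
iteration 5: select FH,LQST (d=341/8); attach at lengths (293/16, 129/16); label the merged cluster FHLQST
  updated: d(FHLQST,I)=287/6
iteration 6: select FHLQST,I (d=287/6); attach at lengths (125/48, 287/12); label the merged cluster FHILQST
final tree: (((F:3,H:3):293/16,((L:5/2,Q:5/2):43/4,(S:6,T:6):29/4):129/16):125/48,I:287/12)
total length: 4507/48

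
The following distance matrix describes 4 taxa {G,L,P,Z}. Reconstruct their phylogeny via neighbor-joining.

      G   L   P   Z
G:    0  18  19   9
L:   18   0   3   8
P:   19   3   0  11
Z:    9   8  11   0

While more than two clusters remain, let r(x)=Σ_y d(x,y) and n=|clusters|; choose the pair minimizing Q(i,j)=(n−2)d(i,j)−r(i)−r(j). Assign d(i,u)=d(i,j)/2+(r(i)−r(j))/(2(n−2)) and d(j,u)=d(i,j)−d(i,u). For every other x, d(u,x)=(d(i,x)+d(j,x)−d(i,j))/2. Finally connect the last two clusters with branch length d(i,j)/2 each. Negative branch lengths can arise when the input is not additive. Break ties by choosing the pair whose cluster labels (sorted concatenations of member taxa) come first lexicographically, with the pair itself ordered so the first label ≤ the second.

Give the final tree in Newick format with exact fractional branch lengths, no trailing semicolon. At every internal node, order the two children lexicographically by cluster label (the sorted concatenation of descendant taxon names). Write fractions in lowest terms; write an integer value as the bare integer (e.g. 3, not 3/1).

(((G:9,Z:0):8,L:1/2):5/4,P:5/4)

step 1: merge (G,Z) at d=9, Q=-56; branch lengths G→9, Z→0; new cluster GZ
  updated: d(GZ,L)=17/2, d(GZ,P)=21/2
step 2: merge (GZ,L) at d=17/2, Q=-22; branch lengths GZ→8, L→1/2; new cluster GLZ
  updated: d(GLZ,P)=5/2
step 3: merge (GLZ,P) at d=5/2; branch lengths GLZ→5/4, P→5/4; new cluster GLPZ
final tree: (((G:9,Z:0):8,L:1/2):5/4,P:5/4)
total length: 20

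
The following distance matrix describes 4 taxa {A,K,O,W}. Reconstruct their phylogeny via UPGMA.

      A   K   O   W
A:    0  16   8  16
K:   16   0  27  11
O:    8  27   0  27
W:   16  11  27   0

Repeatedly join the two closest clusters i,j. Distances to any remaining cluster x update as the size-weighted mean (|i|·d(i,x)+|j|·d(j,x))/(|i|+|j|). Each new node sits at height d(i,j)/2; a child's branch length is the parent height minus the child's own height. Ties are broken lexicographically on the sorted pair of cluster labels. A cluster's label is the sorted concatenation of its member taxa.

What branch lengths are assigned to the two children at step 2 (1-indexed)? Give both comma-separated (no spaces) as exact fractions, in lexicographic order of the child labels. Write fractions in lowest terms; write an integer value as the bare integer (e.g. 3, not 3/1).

11/2,11/2

1. join A+O (d=8) ⇒ AO; edges |A|=4, |O|=4
  updated: d(AO,K)=43/2, d(AO,W)=43/2
2. join K+W (d=11) ⇒ KW; edges |K|=11/2, |W|=11/2
  updated: d(AO,KW)=43/2
3. join AO+KW (d=43/2) ⇒ AKOW; edges |AO|=27/4, |KW|=21/4
final tree: ((A:4,O:4):27/4,(K:11/2,W:11/2):21/4)
total length: 31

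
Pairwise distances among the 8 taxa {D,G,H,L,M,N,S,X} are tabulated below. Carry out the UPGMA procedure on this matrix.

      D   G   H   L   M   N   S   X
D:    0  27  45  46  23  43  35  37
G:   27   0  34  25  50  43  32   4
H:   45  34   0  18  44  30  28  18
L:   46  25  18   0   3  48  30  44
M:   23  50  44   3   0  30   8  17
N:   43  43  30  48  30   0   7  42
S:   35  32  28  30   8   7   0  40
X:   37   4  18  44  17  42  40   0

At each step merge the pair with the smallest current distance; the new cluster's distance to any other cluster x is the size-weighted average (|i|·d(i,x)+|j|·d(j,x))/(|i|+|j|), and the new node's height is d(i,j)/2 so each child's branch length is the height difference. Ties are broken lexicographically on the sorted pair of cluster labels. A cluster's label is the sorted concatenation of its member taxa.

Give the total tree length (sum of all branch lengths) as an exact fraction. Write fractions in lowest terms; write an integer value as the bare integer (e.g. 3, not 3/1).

iteration 1: select L,M (d=3); attach at lengths (3/2, 3/2); label the merged cluster LM
  updated: d(D,LM)=69/2, d(G,LM)=75/2, d(H,LM)=31, d(LM,N)=39, d(LM,S)=19, d(LM,X)=61/2
iteration 2: select G,X (d=4); attach at lengths (2, 2); label the merged cluster GX
  updated: d(D,GX)=32, d(GX,H)=26, d(GX,LM)=34, d(GX,N)=85/2, d(GX,S)=36
iteration 3: select N,S (d=7); attach at lengths (7/2, 7/2); label the merged cluster NS
  updated: d(D,NS)=39, d(GX,NS)=157/4, d(H,NS)=29, d(LM,NS)=29
iteration 4: select GX,H (d=26); attach at lengths (11, 13); label the merged cluster GHX
  updated: d(D,GHX)=109/3, d(GHX,LM)=33, d(GHX,NS)=215/6
iteration 5: select LM,NS (d=29); attach at lengths (13, 11); label the merged cluster LMNS
  updated: d(D,LMNS)=147/4, d(GHX,LMNS)=413/12
iteration 6: select GHX,LMNS (d=413/12); attach at lengths (101/24, 65/24); label the merged cluster GHLMNSX
  updated: d(D,GHLMNSX)=256/7
iteration 7: select D,GHLMNSX (d=256/7); attach at lengths (128/7, 181/168); label the merged cluster DGHLMNSX
final tree: (D:128/7,(((G:2,X:2):11,H:13):101/24,((L:3/2,M:3/2):13,(N:7/2,S:7/2):11):65/24):181/168)
total length: 14831/168

14831/168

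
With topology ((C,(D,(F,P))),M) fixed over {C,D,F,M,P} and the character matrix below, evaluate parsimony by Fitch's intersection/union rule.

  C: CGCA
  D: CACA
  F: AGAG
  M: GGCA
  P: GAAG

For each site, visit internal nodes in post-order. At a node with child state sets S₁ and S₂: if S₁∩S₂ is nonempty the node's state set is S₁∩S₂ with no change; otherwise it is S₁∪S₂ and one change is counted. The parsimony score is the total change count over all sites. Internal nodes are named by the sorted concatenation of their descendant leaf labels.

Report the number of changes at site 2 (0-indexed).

[col 0] FP: children F:{A}, P:{G} ∪→ {A,G}; cost 1
[col 0] DFP: children D:{C}, FP:{A,G} ∪→ {A,C,G}; cost 1
[col 0] CDFP: children C:{C}, DFP:{A,C,G} ∩→ {C}; cost 0
[col 0] CDFMP: children CDFP:{C}, M:{G} ∪→ {C,G}; cost 1
[col 1] FP: children F:{G}, P:{A} ∪→ {A,G}; cost 1
[col 1] DFP: children D:{A}, FP:{A,G} ∩→ {A}; cost 0
[col 1] CDFP: children C:{G}, DFP:{A} ∪→ {A,G}; cost 1
[col 1] CDFMP: children CDFP:{A,G}, M:{G} ∩→ {G}; cost 0
[col 2] FP: children F:{A}, P:{A} ∩→ {A}; cost 0
[col 2] DFP: children D:{C}, FP:{A} ∪→ {A,C}; cost 1
[col 2] CDFP: children C:{C}, DFP:{A,C} ∩→ {C}; cost 0
[col 2] CDFMP: children CDFP:{C}, M:{C} ∩→ {C}; cost 0
[col 3] FP: children F:{G}, P:{G} ∩→ {G}; cost 0
[col 3] DFP: children D:{A}, FP:{G} ∪→ {A,G}; cost 1
[col 3] CDFP: children C:{A}, DFP:{A,G} ∩→ {A}; cost 0
[col 3] CDFMP: children CDFP:{A}, M:{A} ∩→ {A}; cost 0
per-site changes: [3, 2, 1, 1]; total = 7

1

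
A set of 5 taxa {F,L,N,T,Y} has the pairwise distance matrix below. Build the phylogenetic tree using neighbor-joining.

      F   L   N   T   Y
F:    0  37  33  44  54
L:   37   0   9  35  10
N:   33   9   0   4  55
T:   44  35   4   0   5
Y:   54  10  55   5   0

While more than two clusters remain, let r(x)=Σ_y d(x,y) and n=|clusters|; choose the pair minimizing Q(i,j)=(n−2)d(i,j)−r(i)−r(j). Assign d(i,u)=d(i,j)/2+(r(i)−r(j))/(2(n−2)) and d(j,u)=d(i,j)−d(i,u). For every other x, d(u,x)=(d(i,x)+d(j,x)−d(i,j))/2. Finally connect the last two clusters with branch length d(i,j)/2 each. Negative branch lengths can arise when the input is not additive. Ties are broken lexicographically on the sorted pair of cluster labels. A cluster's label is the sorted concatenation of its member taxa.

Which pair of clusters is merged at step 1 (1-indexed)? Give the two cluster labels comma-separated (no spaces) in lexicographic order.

step 1: merge (T,Y) at d=5, Q=-197; branch lengths T→-7/2, Y→17/2; new cluster TY
  updated: d(F,TY)=93/2, d(L,TY)=20, d(N,TY)=27
step 2: merge (F,N) at d=33, Q=-239/2; branch lengths F→227/8, N→37/8; new cluster FN
  updated: d(FN,L)=13/2, d(FN,TY)=81/4
step 3: merge (FN,L) at d=13/2, Q=-187/4; branch lengths FN→27/8, L→25/8; new cluster FLN
  updated: d(FLN,TY)=135/8
step 4: merge (FLN,TY) at d=135/8; branch lengths FLN→135/16, TY→135/16; new cluster FLNTY
final tree: (((F:227/8,N:37/8):27/8,L:25/8):135/16,(T:-7/2,Y:17/2):135/16)
total length: 491/8

T,Y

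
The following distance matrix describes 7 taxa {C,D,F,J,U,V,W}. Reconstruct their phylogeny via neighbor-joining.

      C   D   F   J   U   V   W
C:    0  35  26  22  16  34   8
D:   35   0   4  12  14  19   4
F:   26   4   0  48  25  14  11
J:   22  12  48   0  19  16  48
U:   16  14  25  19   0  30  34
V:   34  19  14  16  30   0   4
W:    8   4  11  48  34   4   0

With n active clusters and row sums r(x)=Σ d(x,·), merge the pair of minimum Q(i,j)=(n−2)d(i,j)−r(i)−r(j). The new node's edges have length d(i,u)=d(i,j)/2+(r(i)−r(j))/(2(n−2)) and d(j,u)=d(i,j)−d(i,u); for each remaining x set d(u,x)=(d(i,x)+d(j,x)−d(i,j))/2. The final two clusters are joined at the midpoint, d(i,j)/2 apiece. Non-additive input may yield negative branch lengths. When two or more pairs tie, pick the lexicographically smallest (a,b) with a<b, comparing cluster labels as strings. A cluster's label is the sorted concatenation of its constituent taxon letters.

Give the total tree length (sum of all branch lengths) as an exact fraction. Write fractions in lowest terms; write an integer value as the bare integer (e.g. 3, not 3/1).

1. join C+W (d=8, Q=-210) ⇒ CW; edges |C|=36/5, |W|=4/5
  updated: d(CW,D)=31/2, d(CW,F)=29/2, d(CW,J)=31, d(CW,U)=21, d(CW,V)=15
2. join J+U (d=19, Q=-159) ⇒ JU; edges |J|=93/8, |U|=59/8
  updated: d(CW,JU)=33/2, d(D,JU)=7/2, d(F,JU)=27, d(JU,V)=27/2
3. join D+JU (d=7/2, Q=-92) ⇒ DJU; edges |D|=-4/3, |JU|=29/6
  updated: d(CW,DJU)=57/4, d(DJU,F)=55/4, d(DJU,V)=29/2
4. join CW+DJU (d=57/4, Q=-231/4) ⇒ CDJUW; edges |CW|=119/16, |DJU|=109/16
  updated: d(CDJUW,F)=7, d(CDJUW,V)=61/8
5. join CDJUW+F (d=7, Q=-229/8) ⇒ CDFJUW; edges |CDJUW|=5/16, |F|=107/16
  updated: d(CDFJUW,V)=117/16
6. join CDFJUW+V (d=117/16) ⇒ CDFJUVW; edges |CDFJUW|=117/32, |V|=117/32
final tree: ((((C:36/5,W:4/5):119/16,(D:-4/3,(J:93/8,U:59/8):29/6):109/16):5/16,F:107/16):117/32,V:117/32)
total length: 945/16

945/16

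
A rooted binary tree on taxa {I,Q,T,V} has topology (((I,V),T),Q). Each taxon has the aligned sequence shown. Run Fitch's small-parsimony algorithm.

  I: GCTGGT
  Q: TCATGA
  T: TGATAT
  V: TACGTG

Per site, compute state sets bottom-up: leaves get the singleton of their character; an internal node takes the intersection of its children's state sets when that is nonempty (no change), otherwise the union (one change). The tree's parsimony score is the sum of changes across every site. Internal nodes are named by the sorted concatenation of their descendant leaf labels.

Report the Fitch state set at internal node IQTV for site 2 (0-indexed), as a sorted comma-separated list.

A

site 0, node IV: I={G} ∪ V={T} → {G,T} (+1)
site 0, node ITV: IV={G,T} ∩ T={T} → {T} (+0)
site 0, node IQTV: ITV={T} ∩ Q={T} → {T} (+0)
site 1, node IV: I={C} ∪ V={A} → {A,C} (+1)
site 1, node ITV: IV={A,C} ∪ T={G} → {A,C,G} (+1)
site 1, node IQTV: ITV={A,C,G} ∩ Q={C} → {C} (+0)
site 2, node IV: I={T} ∪ V={C} → {C,T} (+1)
site 2, node ITV: IV={C,T} ∪ T={A} → {A,C,T} (+1)
site 2, node IQTV: ITV={A,C,T} ∩ Q={A} → {A} (+0)
site 3, node IV: I={G} ∩ V={G} → {G} (+0)
site 3, node ITV: IV={G} ∪ T={T} → {G,T} (+1)
site 3, node IQTV: ITV={G,T} ∩ Q={T} → {T} (+0)
site 4, node IV: I={G} ∪ V={T} → {G,T} (+1)
site 4, node ITV: IV={G,T} ∪ T={A} → {A,G,T} (+1)
site 4, node IQTV: ITV={A,G,T} ∩ Q={G} → {G} (+0)
site 5, node IV: I={T} ∪ V={G} → {G,T} (+1)
site 5, node ITV: IV={G,T} ∩ T={T} → {T} (+0)
site 5, node IQTV: ITV={T} ∪ Q={A} → {A,T} (+1)
per-site changes: [1, 2, 2, 1, 2, 2]; total = 10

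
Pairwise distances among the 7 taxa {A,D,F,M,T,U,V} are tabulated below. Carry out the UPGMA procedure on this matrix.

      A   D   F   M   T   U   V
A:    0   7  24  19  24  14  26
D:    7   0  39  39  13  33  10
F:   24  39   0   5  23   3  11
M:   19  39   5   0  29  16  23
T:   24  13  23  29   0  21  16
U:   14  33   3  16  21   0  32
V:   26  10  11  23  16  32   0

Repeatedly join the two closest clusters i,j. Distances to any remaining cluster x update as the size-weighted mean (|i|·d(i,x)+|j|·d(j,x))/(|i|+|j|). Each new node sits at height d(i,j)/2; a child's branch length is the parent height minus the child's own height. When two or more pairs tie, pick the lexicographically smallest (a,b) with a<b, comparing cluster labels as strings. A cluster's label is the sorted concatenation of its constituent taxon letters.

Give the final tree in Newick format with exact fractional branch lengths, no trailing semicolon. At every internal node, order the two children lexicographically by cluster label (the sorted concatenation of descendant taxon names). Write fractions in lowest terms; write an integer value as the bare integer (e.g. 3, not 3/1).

1. join F+U (d=3) ⇒ FU; edges |F|=3/2, |U|=3/2
  updated: d(A,FU)=19, d(D,FU)=36, d(FU,M)=21/2, d(FU,T)=22, d(FU,V)=43/2
2. join A+D (d=7) ⇒ AD; edges |A|=7/2, |D|=7/2
  updated: d(AD,FU)=55/2, d(AD,M)=29, d(AD,T)=37/2, d(AD,V)=18
3. join FU+M (d=21/2) ⇒ FMU; edges |FU|=15/4, |M|=21/4
  updated: d(AD,FMU)=28, d(FMU,T)=73/3, d(FMU,V)=22
4. join T+V (d=16) ⇒ TV; edges |T|=8, |V|=8
  updated: d(AD,TV)=73/4, d(FMU,TV)=139/6
5. join AD+TV (d=73/4) ⇒ ADTV; edges |AD|=45/8, |TV|=9/8
  updated: d(ADTV,FMU)=307/12
6. join ADTV+FMU (d=307/12) ⇒ ADFMTUV; edges |ADTV|=11/3, |FMU|=181/24
final tree: (((A:7/2,D:7/2):45/8,(T:8,V:8):9/8):11/3,((F:3/2,U:3/2):15/4,M:21/4):181/24)
total length: 1271/24

(((A:7/2,D:7/2):45/8,(T:8,V:8):9/8):11/3,((F:3/2,U:3/2):15/4,M:21/4):181/24)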